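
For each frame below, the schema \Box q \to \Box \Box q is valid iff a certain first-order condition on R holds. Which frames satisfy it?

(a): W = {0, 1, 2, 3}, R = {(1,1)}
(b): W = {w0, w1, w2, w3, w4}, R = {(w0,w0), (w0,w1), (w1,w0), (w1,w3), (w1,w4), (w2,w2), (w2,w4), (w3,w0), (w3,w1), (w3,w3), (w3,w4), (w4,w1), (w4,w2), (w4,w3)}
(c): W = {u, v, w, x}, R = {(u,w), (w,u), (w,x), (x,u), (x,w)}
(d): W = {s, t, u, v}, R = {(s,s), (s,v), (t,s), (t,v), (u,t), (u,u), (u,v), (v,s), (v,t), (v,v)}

(a)

This is the axiom for transitivity; its first-order frame correspondent is \forall x \forall y \forall z (Rxy \wedge Ryz \to Rxz).
(a): ✓.
(b): fails — Rw1w0 and Rw0w1 but not Rw1w1.
(c): fails — Rxw and Rwx but not Rxx.
(d): fails — Ruv and Rvs but not Rus.
Valid on: (a).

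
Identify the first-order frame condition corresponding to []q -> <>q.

Suppose □q→◇q is valid. At any x set V(q)=W. Then □q at x, so ◇q at x, so x has a successor.

seriality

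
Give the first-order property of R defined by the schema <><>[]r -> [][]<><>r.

forall x forall y forall z ((x R^2 y & x R^2 z) -> exists w (yRw & z R^2 w))

This is a Sahlqvist (Geach-type) schema ◇^2□^1r → □^2◇^2r.
First-order correspondent: forall x forall y forall z ((x R^2 y & x R^2 z) -> exists w (yRw & z R^2 w)).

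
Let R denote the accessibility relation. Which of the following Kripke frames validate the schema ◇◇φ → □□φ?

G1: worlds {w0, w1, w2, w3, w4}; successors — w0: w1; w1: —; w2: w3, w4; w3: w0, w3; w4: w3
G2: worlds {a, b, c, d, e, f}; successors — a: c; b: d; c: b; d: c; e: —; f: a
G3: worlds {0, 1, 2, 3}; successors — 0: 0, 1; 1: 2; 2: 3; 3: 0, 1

G2

The schema corresponds to a generalized confluence (Geach) condition: ∀x ∀y ∀z ((xR²y ∧ xR²z) → ∃w (y = w ∧ z = w)).
G1: fails — w2R²w0, w2R²w3 but w0 ≠ w3.
G2: satisfies the condition.
G3: fails — 0R²0, 0R²1 but 0 ≠ 1.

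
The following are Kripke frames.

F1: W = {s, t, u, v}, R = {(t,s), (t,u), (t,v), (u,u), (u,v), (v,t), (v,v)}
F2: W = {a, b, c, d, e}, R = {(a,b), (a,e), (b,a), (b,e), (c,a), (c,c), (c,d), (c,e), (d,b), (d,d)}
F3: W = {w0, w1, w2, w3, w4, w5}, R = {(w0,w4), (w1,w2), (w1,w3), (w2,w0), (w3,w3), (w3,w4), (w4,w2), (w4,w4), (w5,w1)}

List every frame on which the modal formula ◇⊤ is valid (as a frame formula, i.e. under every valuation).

This is the axiom for seriality; its first-order frame correspondent is ∀x ∃y Rxy.
F1: fails — world s has no successor.
F2: fails — world e has no successor.
F3: holds.

F3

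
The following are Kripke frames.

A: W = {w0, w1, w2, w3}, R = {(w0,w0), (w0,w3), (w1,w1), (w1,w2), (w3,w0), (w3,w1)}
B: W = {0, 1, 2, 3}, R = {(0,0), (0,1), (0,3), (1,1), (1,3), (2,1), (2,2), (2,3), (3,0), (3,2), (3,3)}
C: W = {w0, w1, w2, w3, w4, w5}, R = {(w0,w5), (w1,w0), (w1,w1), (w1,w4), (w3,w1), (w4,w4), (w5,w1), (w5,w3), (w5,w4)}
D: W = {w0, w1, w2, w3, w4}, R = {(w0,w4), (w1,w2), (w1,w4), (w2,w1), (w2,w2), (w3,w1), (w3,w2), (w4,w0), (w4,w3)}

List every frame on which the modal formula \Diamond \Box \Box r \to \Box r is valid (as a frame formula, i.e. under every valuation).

Frame correspondent (Sahlqvist): \forall x \forall y \forall z ((xRy \wedge xRz) \to \exists w (y R^2 w \wedge z = w)) — i.e. a generalized confluence (Geach) condition.
A: fails — w1Rw2, w1Rw1 but no w with w2R²w and w1=w.
B: ✓.
C: fails — w0Rw5, w0Rw5 but no w with w5R²w and w5=w.
D: fails — w4Rw3, w4Rw0 but no w with w3R²w and w0=w.
Valid on: B.

B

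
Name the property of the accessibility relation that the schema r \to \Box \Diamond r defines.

Symmetry

This is the B axiom.
Its frame correspondent is symmetry — \forall x \forall y (Rxy \to Ryx).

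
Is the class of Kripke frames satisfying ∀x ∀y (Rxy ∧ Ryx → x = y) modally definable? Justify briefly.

Not definable by any modal formula

Any modally definable frame class is closed under surjective bounded morphisms.
The 6-cycle (worlds 0,1,2,3,4,5 with 0→1→2→3→4→5→0) is antisymmetric. Sending even-indexed worlds to s and odd-indexed worlds to t is a surjective bounded morphism onto the two-world frame with s↔t, which is not antisymmetric.
So the class is not modally definable.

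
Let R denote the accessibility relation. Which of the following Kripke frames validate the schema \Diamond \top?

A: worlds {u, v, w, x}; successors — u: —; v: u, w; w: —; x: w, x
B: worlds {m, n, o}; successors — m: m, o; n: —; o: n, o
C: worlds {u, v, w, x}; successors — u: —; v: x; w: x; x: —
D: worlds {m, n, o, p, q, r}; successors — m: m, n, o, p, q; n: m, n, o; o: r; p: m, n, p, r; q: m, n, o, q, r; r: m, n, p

D

The schema corresponds to seriality: \forall x \exists y Rxy.
A: fails — world u has no successor.
B: fails — world n has no successor.
C: fails — world u has no successor.
D: condition met.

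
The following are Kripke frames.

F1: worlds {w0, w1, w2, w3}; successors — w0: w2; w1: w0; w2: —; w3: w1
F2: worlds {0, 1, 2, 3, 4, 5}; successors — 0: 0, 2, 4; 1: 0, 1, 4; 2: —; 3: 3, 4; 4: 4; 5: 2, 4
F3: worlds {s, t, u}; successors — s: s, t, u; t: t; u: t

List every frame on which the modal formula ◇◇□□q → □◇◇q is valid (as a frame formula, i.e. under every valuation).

F3

The schema corresponds to a generalized confluence (Geach) condition: ∀x ∀y ∀z ((xR²y ∧ xRz) → ∃w (yR²w ∧ zR²w)).
F1: fails — w1R²w2, w1Rw0 but no w with w2R²w and w0R²w.
F2: fails — 0R²0, 0R2 but no w with 0R²w and 2R²w.
F3: ✓.
Valid on: F3.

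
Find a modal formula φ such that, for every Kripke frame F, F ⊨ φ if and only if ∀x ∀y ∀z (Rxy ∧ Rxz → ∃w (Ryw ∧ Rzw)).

◇□p → □◇p

A defining formula is ◇□p → □◇p (the .2 axiom).
Suppose ◇□p→□◇p is valid. Take Rxy, Rxz and set V(p)={w : Ryw}. Then □p at y so ◇□p at x, so □◇p at x, so ◇p at z, giving w with Rzw and Ryw.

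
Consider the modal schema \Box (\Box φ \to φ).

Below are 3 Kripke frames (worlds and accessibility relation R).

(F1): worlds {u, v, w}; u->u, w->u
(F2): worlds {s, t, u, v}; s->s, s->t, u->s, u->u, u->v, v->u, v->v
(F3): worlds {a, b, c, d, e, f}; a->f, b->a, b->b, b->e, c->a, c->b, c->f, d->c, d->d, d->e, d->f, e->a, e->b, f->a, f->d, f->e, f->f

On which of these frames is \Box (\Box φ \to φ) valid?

(F1)

Frame correspondent (Sahlqvist): \forall x \forall y (Rxy \to Ryy) — i.e. shift-reflexivity.
(F1): condition met.
(F2): fails — Rst but not Rtt.
(F3): fails — Rdc but not Rcc.
Valid on: (F1).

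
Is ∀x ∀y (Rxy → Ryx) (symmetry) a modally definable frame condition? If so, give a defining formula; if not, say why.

This is a Sahlqvist condition; the B axiom q → □◇q defines it.
Suppose q→□◇q is valid. Take Rxy and set V(q)={x}. Then q at x, so □◇q at x, so ◇q at y, so some z with Ryz has q; z=x, i.e. Ryx.

Yes — defined by q → □◇q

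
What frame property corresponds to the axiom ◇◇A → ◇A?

This is a form of the 4 axiom.
It corresponds to transitivity: ∀x ∀y ∀z (Rxy ∧ Ryz → Rxz).

transitivity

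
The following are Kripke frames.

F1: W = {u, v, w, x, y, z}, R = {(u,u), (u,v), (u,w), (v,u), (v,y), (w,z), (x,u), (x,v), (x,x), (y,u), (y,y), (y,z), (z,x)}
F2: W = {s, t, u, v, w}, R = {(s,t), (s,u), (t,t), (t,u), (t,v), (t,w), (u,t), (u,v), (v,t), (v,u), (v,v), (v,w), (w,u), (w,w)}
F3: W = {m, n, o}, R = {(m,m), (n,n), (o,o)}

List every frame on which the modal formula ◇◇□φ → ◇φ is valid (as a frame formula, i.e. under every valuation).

F3

Frame correspondent (Sahlqvist): ∀x ∀y (xR²y → ∃w (yRw ∧ xRw)) — i.e. a generalized confluence (Geach) condition.
F1: fails — uR²w but no t with wRt and uRt.
F2: fails — uR²w but no w* with wRw* and uRw*.
F3: condition met.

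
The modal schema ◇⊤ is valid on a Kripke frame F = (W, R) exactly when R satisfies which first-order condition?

seriality

◇⊤ holds at w iff w has a successor, so frame-validity of ◇⊤ is exactly seriality. Equivalently via □r → ◇r:
Suppose □r→◇r is valid. At any x set V(r)=W. Then □r at x, so ◇r at x, so x has a successor.
Conversely, any frame satisfying ∀x ∃y Rxy validates the schema.
Frame condition: ∀x ∃y Rxy.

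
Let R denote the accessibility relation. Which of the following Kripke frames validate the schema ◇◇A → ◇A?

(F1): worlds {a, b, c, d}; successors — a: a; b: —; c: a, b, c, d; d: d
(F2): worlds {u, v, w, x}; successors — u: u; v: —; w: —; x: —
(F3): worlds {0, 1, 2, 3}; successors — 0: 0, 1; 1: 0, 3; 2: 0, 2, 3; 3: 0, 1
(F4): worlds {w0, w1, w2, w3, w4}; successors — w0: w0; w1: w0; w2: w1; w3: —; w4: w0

(F1), (F2)

The schema corresponds to transitivity: ∀x ∀y ∀z (Rxy ∧ Ryz → Rxz).
(F1): ✓.
(F2): ✓.
(F3): fails — R10 and R01 but not R11.
(F4): fails — Rw2w1 and Rw1w0 but not Rw2w0.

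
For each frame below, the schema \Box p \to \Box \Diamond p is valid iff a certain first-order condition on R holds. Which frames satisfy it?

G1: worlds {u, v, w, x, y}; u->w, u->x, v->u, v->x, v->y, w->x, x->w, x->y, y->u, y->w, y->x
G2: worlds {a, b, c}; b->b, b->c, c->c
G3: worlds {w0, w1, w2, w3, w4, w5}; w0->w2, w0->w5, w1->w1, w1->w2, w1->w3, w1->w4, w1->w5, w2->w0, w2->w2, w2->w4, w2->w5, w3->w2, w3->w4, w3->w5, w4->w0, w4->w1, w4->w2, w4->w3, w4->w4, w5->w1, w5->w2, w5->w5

G2, G3

This is the axiom for a generalized confluence (Geach) condition; its first-order frame correspondent is \forall x \forall z (xRz \to \exists w (xRw \wedge zRw)).
G1: fails — wRx but no t with wRt and xRt.
G2: ✓.
G3: ✓.
Valid on: G2, G3.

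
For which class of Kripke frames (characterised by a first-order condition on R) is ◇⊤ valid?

This schema is equivalent to the D axiom □q → ◇q.
Its frame correspondent is seriality — ∀x ∃y Rxy.

Seriality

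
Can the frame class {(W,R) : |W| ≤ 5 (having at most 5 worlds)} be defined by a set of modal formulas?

No — not modally definable

Any modally definable frame class is closed under disjoint unions.
Any modal formula valid on each of 6 disjoint one-world frames is valid on their disjoint union (validity is preserved under disjoint unions). Each one-world frame has |W|=1≤5, but the union has |W|=6.
Hence having at most 5 worlds is not modally definable.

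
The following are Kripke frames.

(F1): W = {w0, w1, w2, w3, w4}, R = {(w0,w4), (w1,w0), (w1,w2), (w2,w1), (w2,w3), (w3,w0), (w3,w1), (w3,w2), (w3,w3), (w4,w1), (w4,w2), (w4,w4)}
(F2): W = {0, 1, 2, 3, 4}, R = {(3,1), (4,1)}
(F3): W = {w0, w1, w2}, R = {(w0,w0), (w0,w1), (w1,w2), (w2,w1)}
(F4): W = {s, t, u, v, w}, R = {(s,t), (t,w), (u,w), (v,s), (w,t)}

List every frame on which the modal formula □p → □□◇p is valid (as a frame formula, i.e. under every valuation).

(F2)

The schema corresponds to a generalized confluence (Geach) condition: ∀x ∀z (xR²z → ∃w (xRw ∧ zRw)).
(F1): fails — w0R²w1 but no w with w0Rw and w1Rw.
(F2): satisfies the condition.
(F3): fails — w0R²w1 but no w with w0Rw and w1Rw.
(F4): fails — vR²t but no w* with vRw* and tRw*.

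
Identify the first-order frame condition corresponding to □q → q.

This is the T axiom.
It corresponds to reflexivity: ∀x Rxx.

reflexivity: ∀x Rxx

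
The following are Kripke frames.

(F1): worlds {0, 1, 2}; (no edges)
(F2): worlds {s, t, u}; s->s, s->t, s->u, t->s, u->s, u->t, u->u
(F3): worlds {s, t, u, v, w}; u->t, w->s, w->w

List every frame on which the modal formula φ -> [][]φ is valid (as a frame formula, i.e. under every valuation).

This is the axiom for a generalized confluence (Geach) condition; its first-order frame correspondent is forall x forall z (x R^2 z -> exists w (x = w & z = w)).
(F1): satisfies the condition.
(F2): fails — sR²t but s ≠ t.
(F3): fails — wR²s but w ≠ s.

(F1)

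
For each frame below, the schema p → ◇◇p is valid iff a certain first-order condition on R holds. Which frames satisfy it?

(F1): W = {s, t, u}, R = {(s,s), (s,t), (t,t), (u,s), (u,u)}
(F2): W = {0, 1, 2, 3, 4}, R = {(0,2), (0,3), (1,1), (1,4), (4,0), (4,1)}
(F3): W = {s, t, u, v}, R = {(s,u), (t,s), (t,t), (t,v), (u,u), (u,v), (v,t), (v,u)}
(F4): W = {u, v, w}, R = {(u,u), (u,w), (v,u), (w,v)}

(F1)

Frame correspondent (Sahlqvist): ∀x ∃w (x = w ∧ xR²w) — i.e. a generalized confluence (Geach) condition.
(F1): holds.
(F2): fails — at 0 but no w with 0=w and 0R²w.
(F3): fails — at s but no w with s=w and sR²w.
(F4): fails — at v but no t with v=t and vR²t.
Valid on: (F1).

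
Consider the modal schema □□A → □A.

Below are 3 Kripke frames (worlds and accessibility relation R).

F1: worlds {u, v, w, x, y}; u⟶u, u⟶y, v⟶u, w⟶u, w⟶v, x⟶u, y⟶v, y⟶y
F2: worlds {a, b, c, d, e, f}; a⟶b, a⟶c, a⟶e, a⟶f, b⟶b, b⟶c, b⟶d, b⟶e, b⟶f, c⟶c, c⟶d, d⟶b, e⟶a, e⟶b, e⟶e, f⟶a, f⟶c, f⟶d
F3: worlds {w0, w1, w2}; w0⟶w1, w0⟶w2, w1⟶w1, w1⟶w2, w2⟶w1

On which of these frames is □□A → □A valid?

Frame correspondent (Sahlqvist): ∀x ∀y (Rxy → ∃z (Rxz ∧ Rzy)) — i.e. density.
F1: fails — Rwv but no z with Rwz and Rzv.
F2: fails — Rfa but no z with Rfz and Rza.
F3: ✓.

F3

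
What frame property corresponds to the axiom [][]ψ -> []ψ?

density

Suppose □□ψ→□ψ is valid. Take Rxy and set V(ψ)={w : xR²w}. Then □□ψ at x, so □ψ at x, so ψ at y, i.e. ∃z(Rxz∧Rzy).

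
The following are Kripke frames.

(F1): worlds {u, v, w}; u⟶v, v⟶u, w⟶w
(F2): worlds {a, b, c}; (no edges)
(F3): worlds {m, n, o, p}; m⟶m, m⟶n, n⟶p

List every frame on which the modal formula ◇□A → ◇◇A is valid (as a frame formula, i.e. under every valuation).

The schema corresponds to a generalized confluence (Geach) condition: ∀x ∀y (xRy → ∃w (yRw ∧ xR²w)).
(F1): condition met.
(F2): condition met.
(F3): fails — nRp but no w with pRw and nR²w.

(F1), (F2)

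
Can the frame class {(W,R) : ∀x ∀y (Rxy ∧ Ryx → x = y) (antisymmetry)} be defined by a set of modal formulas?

Not modally definable

If a class were modally definable it would be closed under surjective bounded morphisms (Goldblatt–Thomason).
The 8-cycle (worlds s,t,u,v,w,x,y,z with s→t→u→v→w→x→y→z→s) is antisymmetric. Sending even-indexed worlds to a and odd-indexed worlds to b is a surjective bounded morphism onto the two-world frame with a↔b, which is not antisymmetric.
Hence antisymmetry is not modally definable.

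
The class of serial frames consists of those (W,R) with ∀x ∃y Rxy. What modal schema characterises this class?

□r → ◇r

This is seriality; the standard corresponding axiom is D: □r → ◇r.
Suppose □r→◇r is valid. At any x set V(r)=W. Then □r at x, so ◇r at x, so x has a successor.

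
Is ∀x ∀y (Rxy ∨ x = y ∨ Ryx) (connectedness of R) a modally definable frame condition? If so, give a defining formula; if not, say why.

Any modally definable frame class is closed under disjoint unions.
Take 4 disjoint single-world reflexive frames: each is trivially connected, but their disjoint union has 4 worlds with no edge between distinct components, so it is not connected.
So no modal formula (or set of formulas) defines exactly the connected frames.

No — not modally definable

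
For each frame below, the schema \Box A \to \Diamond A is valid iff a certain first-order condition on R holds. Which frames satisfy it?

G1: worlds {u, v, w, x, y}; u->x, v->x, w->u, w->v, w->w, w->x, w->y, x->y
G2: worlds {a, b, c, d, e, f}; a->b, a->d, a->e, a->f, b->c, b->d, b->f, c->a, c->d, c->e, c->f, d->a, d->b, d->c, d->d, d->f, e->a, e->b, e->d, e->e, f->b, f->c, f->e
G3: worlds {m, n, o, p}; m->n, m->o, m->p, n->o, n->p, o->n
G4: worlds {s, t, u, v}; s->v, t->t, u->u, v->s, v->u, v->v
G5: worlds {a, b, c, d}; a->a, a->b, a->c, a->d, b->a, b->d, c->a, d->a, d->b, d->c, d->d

G2, G4, G5

This is the axiom for seriality; its first-order frame correspondent is \forall x \exists y Rxy.
G1: fails — world y has no successor.
G2: condition met.
G3: fails — world p has no successor.
G4: condition met.
G5: condition met.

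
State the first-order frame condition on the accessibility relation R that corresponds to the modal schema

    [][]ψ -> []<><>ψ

This is a Sahlqvist (Geach-type) schema ◇^0□^2ψ → □^1◇^2ψ.
First-order correspondent: forall x forall z (xRz -> exists w (x R^2 w & z R^2 w)).

forall x forall z (xRz -> exists w (x R^2 w & z R^2 w))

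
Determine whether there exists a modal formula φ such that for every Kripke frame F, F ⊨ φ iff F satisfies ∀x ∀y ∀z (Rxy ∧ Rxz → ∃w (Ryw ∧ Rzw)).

The condition is convergence. A defining modal formula is ◇□p → □◇p.

Yes — defined by ◇□p → □◇p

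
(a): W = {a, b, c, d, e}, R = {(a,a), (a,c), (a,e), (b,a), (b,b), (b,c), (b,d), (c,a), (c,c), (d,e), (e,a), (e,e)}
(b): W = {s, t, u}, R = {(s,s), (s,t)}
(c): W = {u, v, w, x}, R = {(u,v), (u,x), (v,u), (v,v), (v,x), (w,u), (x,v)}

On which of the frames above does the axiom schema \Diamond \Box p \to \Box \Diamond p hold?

The schema corresponds to convergence: \forall x \forall y \forall z (Rxy \wedge Rxz \to \exists w (Ryw \wedge Rzw)).
(a): fails — Rbc and Rbd but c and d have no common successor.
(b): fails — Rss and Rst but s and t have no common successor.
(c): holds.
Valid on: (c).

(c)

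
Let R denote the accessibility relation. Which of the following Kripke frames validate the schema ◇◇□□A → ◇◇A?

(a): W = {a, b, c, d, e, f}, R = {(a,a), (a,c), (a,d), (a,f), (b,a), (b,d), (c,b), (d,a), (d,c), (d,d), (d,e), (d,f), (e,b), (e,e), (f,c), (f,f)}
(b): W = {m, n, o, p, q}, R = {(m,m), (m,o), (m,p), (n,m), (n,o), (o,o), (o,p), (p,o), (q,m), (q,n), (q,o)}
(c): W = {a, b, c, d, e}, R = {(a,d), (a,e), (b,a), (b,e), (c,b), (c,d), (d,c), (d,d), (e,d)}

This is the axiom for a generalized confluence (Geach) condition; its first-order frame correspondent is ∀x ∀y (xR²y → ∃w (yR²w ∧ xR²w)).
(a): fails — fR²c but no w with cR²w and fR²w.
(b): holds.
(c): holds.
Valid on: (b), (c).

(b), (c)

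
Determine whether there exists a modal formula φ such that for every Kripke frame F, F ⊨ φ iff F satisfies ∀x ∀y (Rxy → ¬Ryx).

If a class were modally definable it would be closed under surjective bounded morphisms (Goldblatt–Thomason).
The 5-cycle (worlds s,t,u,v,w with s→t→u→v→w→s) is asymmetric. Mapping every world to a single reflexive point • is a surjective bounded morphism, and the reflexive point is not asymmetric (R•• but asymmetry requires ¬R••).
So the class is not modally definable.

No — not modally definable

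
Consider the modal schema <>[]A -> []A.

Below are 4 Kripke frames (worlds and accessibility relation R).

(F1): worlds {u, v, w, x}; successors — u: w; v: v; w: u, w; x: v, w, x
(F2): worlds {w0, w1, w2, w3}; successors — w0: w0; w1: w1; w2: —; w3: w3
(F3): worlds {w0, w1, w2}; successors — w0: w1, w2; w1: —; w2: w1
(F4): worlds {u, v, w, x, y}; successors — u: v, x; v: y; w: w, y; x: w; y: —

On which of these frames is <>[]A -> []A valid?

(F2)

The schema corresponds to the Euclidean property: forall x forall y forall z (Rxy & Rxz -> Ryz).
(F1): fails — Rwu and Rwu but not Ruu.
(F2): holds.
(F3): fails — Rw0w1 and Rw0w1 but not Rw1w1.
(F4): fails — Ruv and Ruv but not Rvv.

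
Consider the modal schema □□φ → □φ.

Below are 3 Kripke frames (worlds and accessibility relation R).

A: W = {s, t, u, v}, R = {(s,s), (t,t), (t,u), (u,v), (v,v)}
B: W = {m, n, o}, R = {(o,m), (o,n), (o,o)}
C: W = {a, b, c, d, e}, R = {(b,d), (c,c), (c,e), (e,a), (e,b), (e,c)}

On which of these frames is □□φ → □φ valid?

Frame correspondent (Sahlqvist): ∀x ∀y (Rxy → ∃z (Rxz ∧ Rzy)) — i.e. density.
A: ✓.
B: ✓.
C: fails — Reb but no z with Rez and Rzb.
Valid on: A, B.

A, B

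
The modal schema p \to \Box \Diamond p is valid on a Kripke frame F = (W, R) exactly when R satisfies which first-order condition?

symmetry

Suppose p→□◇p is valid. Take Rxy and set V(p)={x}. Then p at x, so □◇p at x, so ◇p at y, so some z with Ryz has p; z=x, i.e. Ryx.
The converse is a direct semantic check.
Frame condition: \forall x \forall y (Rxy \to Ryx).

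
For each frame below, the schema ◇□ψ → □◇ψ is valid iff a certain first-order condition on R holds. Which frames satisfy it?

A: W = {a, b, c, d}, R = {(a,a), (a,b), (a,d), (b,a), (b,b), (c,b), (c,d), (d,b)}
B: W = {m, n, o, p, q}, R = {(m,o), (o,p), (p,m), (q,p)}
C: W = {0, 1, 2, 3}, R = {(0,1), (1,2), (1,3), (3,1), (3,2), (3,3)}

This is the axiom for convergence; its first-order frame correspondent is ∀x ∀y ∀z (Rxy ∧ Rxz → ∃w (Ryw ∧ Rzw)).
A: holds.
B: holds.
C: fails — R12 and R12 but 2 and 2 have no common successor.

A, B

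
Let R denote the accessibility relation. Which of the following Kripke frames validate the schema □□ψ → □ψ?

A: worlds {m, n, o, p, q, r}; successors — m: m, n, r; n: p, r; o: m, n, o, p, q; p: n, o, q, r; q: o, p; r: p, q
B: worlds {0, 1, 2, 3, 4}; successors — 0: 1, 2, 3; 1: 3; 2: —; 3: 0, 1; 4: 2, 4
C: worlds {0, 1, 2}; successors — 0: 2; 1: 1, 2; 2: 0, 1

A

This is the axiom for density; its first-order frame correspondent is ∀x ∀y (Rxy → ∃z (Rxz ∧ Rzy)).
A: holds.
B: fails — R02 but no z with R0z and Rz2.
C: fails — R02 but no z with R0z and Rz2.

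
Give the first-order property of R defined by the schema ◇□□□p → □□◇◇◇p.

∀x ∀y ∀z ((xRy ∧ xR²z) → ∃w (yR³w ∧ zR³w))

This is a Sahlqvist (Geach-type) schema ◇^1□^3p → □^2◇^3p.
Minimal-valuation argument: fix x; take any y with xR^1y and any z with xR^2z. Set V(p) to the set of worlds R-reachable from y in exactly 3 steps. Then □^3p holds at y, so the antecedent holds at x; validity forces ◇^3p at z, giving a w with zR^3w and yR^3w.
First-order correspondent: ∀x ∀y ∀z ((xRy ∧ xR²z) → ∃w (yR³w ∧ zR³w)).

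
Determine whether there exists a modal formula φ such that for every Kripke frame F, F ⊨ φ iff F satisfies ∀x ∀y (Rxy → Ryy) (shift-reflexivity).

Yes — defined by □(□r → r)

Yes: it is shift-reflexivity, defined by the T□ schema □(□r → r).
Suppose □(□r→r) is valid. Take Rxy and set V(r)={w : Ryw}. Then at y, □r holds; since □(□r→r) at x, □r→r at y, so r at y, i.e. Ryy.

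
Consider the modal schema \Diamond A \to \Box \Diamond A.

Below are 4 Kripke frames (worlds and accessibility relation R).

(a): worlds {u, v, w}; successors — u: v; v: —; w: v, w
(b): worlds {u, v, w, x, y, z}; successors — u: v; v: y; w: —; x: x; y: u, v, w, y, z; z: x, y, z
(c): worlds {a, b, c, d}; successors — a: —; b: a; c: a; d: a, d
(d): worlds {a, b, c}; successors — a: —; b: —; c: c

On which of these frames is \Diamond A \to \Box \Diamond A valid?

(d)

This is the axiom for the Euclidean property; its first-order frame correspondent is \forall x \forall y \forall z (Rxy \wedge Rxz \to Ryz).
(a): fails — Ruv and Ruv but not Rvv.
(b): fails — Ruv and Ruv but not Rvv.
(c): fails — Rba and Rba but not Raa.
(d): satisfies the condition.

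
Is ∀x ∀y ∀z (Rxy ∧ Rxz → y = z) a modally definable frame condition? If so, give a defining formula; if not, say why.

Yes — defined by ◇p → □p

This is a Sahlqvist condition; the CD axiom ◇p → □p defines it.
Suppose ◇p→□p is valid. Take Rxy, Rxz and set V(p)={y}. Then ◇p at x, so □p at x, so p at z, i.e. z=y.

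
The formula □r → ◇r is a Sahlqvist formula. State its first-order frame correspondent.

This is the D axiom.
Its frame correspondent is seriality — ∀x ∃y Rxy.

Seriality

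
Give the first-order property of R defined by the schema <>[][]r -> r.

This is a Sahlqvist (Geach-type) schema ◇^1□^2r → □^0◇^0r.
Minimal-valuation argument: fix x; take any y with xR^1y and any z with xR^0z. Set V(r) to the set of worlds R-reachable from y in exactly 2 steps. Then □^2r holds at y, so the antecedent holds at x; validity forces ◇^0r at z, giving a w with zR^0w and yR^2w.
First-order correspondent: forall x forall y (xRy -> exists w (y R^2 w & x = w)).

forall x forall y (xRy -> exists w (y R^2 w & x = w))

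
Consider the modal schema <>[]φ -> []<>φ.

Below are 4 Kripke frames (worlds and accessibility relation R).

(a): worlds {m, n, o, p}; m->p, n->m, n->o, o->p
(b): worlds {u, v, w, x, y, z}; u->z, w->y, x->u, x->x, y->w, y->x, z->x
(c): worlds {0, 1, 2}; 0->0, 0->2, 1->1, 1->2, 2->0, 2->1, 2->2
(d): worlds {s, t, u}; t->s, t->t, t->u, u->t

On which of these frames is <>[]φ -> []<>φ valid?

The schema corresponds to convergence: forall x forall y forall z (Rxy & Rxz -> exists w (Ryw & Rzw)).
(a): fails — Rmp and Rmp but p and p have no common successor.
(b): fails — Rxu and Rxx but u and x have no common successor.
(c): holds.
(d): fails — Rtt and Rts but t and s have no common successor.
Valid on: (c).

(c)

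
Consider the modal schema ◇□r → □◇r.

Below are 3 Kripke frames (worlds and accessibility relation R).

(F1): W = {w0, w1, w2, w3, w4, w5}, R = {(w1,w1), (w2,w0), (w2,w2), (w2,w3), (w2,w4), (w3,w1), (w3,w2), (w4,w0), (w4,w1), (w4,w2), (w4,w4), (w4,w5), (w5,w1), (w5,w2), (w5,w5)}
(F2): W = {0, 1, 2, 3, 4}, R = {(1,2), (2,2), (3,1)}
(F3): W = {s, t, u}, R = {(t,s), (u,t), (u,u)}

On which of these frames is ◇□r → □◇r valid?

Frame correspondent (Sahlqvist): ∀x ∀y ∀z (Rxy ∧ Rxz → ∃w (Ryw ∧ Rzw)) — i.e. convergence.
(F1): fails — Rw2w4 and Rw2w0 but w4 and w0 have no common successor.
(F2): ✓.
(F3): fails — Rts and Rts but s and s have no common successor.

(F2)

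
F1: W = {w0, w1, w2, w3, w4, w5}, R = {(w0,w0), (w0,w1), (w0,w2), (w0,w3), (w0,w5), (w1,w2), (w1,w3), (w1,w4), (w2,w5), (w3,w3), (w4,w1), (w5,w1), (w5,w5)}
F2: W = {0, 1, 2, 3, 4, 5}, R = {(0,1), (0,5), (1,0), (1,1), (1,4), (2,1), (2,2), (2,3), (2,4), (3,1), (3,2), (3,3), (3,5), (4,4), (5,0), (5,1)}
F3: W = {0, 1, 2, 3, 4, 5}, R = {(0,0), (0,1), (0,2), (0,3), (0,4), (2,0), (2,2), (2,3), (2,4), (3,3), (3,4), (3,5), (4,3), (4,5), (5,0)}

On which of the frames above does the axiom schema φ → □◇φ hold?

none

This is the axiom for symmetry; its first-order frame correspondent is ∀x ∀y (Rxy → Ryx).
F1: fails — Rw1w2 but not Rw2w1.
F2: fails — R51 but not R15.
F3: fails — R01 but not R10.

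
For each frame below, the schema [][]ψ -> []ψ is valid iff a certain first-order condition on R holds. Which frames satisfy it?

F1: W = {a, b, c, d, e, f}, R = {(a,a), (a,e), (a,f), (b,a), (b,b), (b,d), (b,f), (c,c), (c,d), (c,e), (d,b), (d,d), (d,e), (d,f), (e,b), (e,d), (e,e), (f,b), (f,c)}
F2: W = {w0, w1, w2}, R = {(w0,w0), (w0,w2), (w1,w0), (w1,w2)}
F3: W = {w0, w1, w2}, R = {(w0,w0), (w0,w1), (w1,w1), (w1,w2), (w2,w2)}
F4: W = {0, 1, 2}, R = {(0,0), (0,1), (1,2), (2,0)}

F1, F2, F3

The schema corresponds to density: forall x forall y (Rxy -> exists z (Rxz & Rzy)).
F1: condition met.
F2: condition met.
F3: condition met.
F4: fails — R12 but no z with R1z and Rz2.
Valid on: F1, F2, F3.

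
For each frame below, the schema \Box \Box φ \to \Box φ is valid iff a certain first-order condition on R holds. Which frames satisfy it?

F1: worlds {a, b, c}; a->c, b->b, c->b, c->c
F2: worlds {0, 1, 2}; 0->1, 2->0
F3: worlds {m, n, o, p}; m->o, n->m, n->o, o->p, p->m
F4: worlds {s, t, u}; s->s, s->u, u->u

This is the axiom for density; its first-order frame correspondent is \forall x \forall y (Rxy \to \exists z (Rxz \wedge Rzy)).
F1: holds.
F2: fails — R01 but no z with R0z and Rz1.
F3: fails — Rop but no z with Roz and Rzp.
F4: holds.

F1, F4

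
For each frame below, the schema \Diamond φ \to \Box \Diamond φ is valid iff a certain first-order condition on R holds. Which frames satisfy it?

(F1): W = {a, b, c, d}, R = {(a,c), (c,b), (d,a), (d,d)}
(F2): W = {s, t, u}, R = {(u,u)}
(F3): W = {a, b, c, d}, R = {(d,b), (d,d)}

(F2)

This is the axiom for the Euclidean property; its first-order frame correspondent is \forall x \forall y \forall z (Rxy \wedge Rxz \to Ryz).
(F1): fails — Rac and Rac but not Rcc.
(F2): satisfies the condition.
(F3): fails — Rdb and Rdb but not Rbb.
Valid on: (F2).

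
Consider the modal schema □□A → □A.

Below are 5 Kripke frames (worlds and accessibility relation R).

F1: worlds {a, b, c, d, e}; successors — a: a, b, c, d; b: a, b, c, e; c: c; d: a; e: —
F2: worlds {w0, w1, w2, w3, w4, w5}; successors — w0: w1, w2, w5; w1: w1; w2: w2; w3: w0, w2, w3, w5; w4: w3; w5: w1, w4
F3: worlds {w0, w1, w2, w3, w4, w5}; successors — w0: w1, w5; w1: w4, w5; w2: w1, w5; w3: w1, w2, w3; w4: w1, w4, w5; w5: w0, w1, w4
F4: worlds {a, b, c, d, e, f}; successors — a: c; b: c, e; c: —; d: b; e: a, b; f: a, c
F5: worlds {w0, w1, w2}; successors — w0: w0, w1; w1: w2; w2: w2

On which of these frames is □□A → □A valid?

F1, F5

Frame correspondent (Sahlqvist): ∀x ∀y (Rxy → ∃z (Rxz ∧ Rzy)) — i.e. density.
F1: condition met.
F2: fails — Rw0w5 but no z with Rw0z and Rzw5.
F3: fails — Rw5w0 but no z with Rw5z and Rzw0.
F4: fails — Rbc but no z with Rbz and Rzc.
F5: condition met.
Valid on: F1, F5.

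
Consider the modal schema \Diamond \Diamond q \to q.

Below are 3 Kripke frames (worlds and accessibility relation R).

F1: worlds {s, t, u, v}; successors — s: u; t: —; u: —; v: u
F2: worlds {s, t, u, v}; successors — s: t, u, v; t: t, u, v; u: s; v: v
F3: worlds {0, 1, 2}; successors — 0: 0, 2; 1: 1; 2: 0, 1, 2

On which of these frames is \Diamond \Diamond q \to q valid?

Frame correspondent (Sahlqvist): \forall x \forall y (x R^2 y \to \exists w (y = w \wedge x = w)) — i.e. a generalized confluence (Geach) condition.
F1: satisfies the condition.
F2: fails — sR²t but t ≠ s.
F3: fails — 0R²1 but 1 ≠ 0.

F1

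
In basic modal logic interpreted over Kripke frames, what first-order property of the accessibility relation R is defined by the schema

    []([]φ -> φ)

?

Shift-reflexivity

Suppose □(□φ→φ) is valid. Take Rxy and set V(φ)={w : Ryw}. Then at y, □φ holds; since □(□φ→φ) at x, □φ→φ at y, so φ at y, i.e. Ryy.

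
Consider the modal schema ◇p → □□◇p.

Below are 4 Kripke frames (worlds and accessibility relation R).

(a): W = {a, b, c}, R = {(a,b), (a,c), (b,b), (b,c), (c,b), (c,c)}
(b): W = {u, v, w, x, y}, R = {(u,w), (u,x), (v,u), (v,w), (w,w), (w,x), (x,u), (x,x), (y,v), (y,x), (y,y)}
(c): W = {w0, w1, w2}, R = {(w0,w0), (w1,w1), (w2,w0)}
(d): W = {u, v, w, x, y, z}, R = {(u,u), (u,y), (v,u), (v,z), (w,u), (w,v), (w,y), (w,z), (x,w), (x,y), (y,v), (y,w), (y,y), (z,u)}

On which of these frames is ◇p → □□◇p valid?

(a), (c)

This is the axiom for a generalized confluence (Geach) condition; its first-order frame correspondent is ∀x ∀y ∀z ((xRy ∧ xR²z) → ∃w (y = w ∧ zRw)).
(a): condition met.
(b): fails — uRw, uR²x but no t with w=t and xRt.
(c): condition met.
(d): fails — uRu, uR²y but no t with u=t and yRt.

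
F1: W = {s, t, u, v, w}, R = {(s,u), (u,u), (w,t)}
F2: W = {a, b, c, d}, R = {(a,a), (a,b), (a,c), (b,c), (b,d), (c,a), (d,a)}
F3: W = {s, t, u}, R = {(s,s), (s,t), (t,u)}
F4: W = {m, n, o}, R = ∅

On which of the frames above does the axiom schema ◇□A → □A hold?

F4

Frame correspondent (Sahlqvist): ∀x ∀y ∀z (Rxy ∧ Rxz → Ryz) — i.e. the Euclidean property.
F1: fails — Rwt and Rwt but not Rtt.
F2: fails — Rab and Rab but not Rbb.
F3: fails — Rst and Rss but not Rts.
F4: satisfies the condition.
Valid on: F4.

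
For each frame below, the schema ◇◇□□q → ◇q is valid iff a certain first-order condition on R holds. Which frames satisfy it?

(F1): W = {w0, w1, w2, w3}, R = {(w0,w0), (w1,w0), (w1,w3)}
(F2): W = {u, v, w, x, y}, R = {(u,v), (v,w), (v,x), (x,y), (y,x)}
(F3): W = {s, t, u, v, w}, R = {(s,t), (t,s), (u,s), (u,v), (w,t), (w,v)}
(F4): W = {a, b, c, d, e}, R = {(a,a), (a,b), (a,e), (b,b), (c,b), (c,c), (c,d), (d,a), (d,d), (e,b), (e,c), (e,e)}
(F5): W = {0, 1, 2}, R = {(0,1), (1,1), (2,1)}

Frame correspondent (Sahlqvist): ∀x ∀y (xR²y → ∃w (yR²w ∧ xRw)) — i.e. a generalized confluence (Geach) condition.
(F1): condition met.
(F2): fails — uR²w but no t with wR²t and uRt.
(F3): fails — sR²s but no w* with sR²w* and sRw*.
(F4): fails — dR²b but no w with bR²w and dRw.
(F5): condition met.

(F1), (F5)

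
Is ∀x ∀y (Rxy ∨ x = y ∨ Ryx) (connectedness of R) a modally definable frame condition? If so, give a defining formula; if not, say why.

Any modally definable frame class is closed under disjoint unions.
Take 2 disjoint single-world reflexive frames: each is trivially connected, but their disjoint union has 2 worlds with no edge between distinct components, so it is not connected.
Hence connectedness of R is not modally definable.

No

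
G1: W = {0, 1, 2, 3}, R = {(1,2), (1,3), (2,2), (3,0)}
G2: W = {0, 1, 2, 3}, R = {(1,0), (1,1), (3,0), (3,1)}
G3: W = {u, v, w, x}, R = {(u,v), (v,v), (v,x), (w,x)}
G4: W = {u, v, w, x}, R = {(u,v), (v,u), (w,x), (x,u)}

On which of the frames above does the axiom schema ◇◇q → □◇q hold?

The schema corresponds to a generalized confluence (Geach) condition: ∀x ∀y ∀z ((xR²y ∧ xRz) → ∃w (y = w ∧ zRw)).
G1: fails — 1R²0, 1R2 but no w with 0=w and 2Rw.
G2: fails — 1R²0, 1R0 but no w with 0=w and 0Rw.
G3: fails — vR²v, vRx but no t with v=t and xRt.
G4: condition met.

G4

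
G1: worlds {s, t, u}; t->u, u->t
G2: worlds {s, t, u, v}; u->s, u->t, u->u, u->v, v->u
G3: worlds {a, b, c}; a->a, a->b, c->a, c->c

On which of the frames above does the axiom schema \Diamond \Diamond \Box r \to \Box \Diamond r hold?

none

Frame correspondent (Sahlqvist): \forall x \forall y \forall z ((x R^2 y \wedge xRz) \to \exists w (yRw \wedge zRw)) — i.e. a generalized confluence (Geach) condition.
G1: fails — tR²t, tRu but no w with tRw and uRw.
G2: fails — uR²s, uRs but no w with sRw and sRw.
G3: fails — aR²a, aRb but no w with aRw and bRw.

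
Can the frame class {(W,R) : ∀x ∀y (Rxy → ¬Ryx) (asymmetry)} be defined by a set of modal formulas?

No — not modally definable

If a class were modally definable it would be closed under surjective bounded morphisms (Goldblatt–Thomason).
The 3-cycle (worlds 0,1,2 with 0→1→2→0) is asymmetric. Mapping every world to a single reflexive point • is a surjective bounded morphism, and the reflexive point is not asymmetric (R•• but asymmetry requires ¬R••).
Hence asymmetry is not modally definable.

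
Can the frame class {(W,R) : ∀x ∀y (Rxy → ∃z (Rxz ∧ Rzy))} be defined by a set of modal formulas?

Yes: it is density, defined by the C4 schema □□q → □q.
Suppose □□q→□q is valid. Take Rxy and set V(q)={w : xR²w}. Then □□q at x, so □q at x, so q at y, i.e. ∃z(Rxz∧Rzy).

Yes — defined by □□q → □q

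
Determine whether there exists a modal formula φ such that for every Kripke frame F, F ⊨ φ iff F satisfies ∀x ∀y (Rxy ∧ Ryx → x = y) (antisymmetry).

No

Any modally definable frame class is closed under surjective bounded morphisms.
The 6-cycle (worlds s,t,u,v,w,x with s→t→u→v→w→x→s) is antisymmetric. Sending even-indexed worlds to • and odd-indexed worlds to ∘ is a surjective bounded morphism onto the two-world frame with •↔∘, which is not antisymmetric.
So the class is not modally definable.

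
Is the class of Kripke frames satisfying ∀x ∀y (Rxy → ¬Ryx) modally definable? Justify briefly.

Modal frame validity is preserved under surjective bounded morphisms.
The 3-cycle (worlds a,b,c with a→b→c→a) is asymmetric. Mapping every world to a single reflexive point • is a surjective bounded morphism, and the reflexive point is not asymmetric (R•• but asymmetry requires ¬R••).
Hence asymmetry is not modally definable.

No — not modally definable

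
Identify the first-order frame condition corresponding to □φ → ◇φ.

seriality

This is the D axiom.
Its frame correspondent is seriality — ∀x ∃y Rxy.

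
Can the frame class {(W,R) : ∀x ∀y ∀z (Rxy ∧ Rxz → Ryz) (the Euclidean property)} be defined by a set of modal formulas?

The condition is the Euclidean property. A defining modal formula is ◇p → □◇p.
Suppose ◇p→□◇p is valid. Take Rxy, Rxz and set V(p)={y}. Then ◇p at x, so □◇p at x, so ◇p at z, so some w with Rzw has p; w=y, i.e. Rzy. By symmetry of the argument, Ryz.

Yes, by ◇p → □◇p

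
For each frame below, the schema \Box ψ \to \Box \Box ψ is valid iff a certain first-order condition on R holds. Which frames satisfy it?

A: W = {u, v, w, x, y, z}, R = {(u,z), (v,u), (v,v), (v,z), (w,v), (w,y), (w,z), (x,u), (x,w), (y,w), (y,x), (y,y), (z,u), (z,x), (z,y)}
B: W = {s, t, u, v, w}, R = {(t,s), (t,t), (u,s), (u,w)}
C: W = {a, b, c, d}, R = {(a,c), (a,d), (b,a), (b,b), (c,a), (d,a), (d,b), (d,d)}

B

Frame correspondent (Sahlqvist): \forall x \forall y \forall z (Rxy \wedge Ryz \to Rxz) — i.e. transitivity.
A: fails — Rxw and Rwy but not Rxy.
B: condition met.
C: fails — Rba and Rac but not Rbc.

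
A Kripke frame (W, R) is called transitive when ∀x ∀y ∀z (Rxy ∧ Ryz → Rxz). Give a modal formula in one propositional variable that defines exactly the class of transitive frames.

□q → □□q

This is transitivity; the standard corresponding axiom is 4: □q → □□q.
Suppose □q→□□q is valid. Take Rxy, Ryz and set V(q)={w : Rxw}. Then □q at x, so □□q at x, so □q at y, so q at z, i.e. Rxz.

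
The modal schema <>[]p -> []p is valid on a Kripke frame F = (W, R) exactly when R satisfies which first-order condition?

Equivalently (dual form): ◇p → □◇p.
Suppose ◇p→□◇p is valid. Take Rxy, Rxz and set V(p)={y}. Then ◇p at x, so □◇p at x, so ◇p at z, so some w with Rzw has p; w=y, i.e. Rzy. By symmetry of the argument, Ryz.
Conversely, any frame satisfying forall x forall y forall z (Rxy & Rxz -> Ryz) validates the schema.
So the correspondent is the Euclidean property.

The Euclidean property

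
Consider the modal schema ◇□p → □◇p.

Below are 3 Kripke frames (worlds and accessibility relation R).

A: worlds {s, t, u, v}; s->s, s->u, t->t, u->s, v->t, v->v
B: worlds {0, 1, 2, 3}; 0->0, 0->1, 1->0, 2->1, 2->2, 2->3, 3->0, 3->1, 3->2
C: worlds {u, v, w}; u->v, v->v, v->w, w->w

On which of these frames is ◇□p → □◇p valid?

A, C

Frame correspondent (Sahlqvist): ∀x ∀y ∀z (Rxy ∧ Rxz → ∃w (Ryw ∧ Rzw)) — i.e. convergence.
A: condition met.
B: fails — R22 and R21 but 2 and 1 have no common successor.
C: condition met.
Valid on: A, C.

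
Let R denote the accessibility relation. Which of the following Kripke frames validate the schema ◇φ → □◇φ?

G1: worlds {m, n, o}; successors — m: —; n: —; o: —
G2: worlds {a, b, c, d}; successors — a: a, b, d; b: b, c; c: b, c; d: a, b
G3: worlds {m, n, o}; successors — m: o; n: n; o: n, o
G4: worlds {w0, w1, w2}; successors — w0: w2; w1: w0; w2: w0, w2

G1

Frame correspondent (Sahlqvist): ∀x ∀y ∀z (Rxy ∧ Rxz → Ryz) — i.e. the Euclidean property.
G1: satisfies the condition.
G2: fails — Rab and Raa but not Rba.
G3: fails — Ron and Roo but not Rno.
G4: fails — Rw1w0 and Rw1w0 but not Rw0w0.
Valid on: G1.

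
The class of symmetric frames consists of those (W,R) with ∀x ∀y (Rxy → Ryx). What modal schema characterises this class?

The condition is symmetry. The B schema q → □◇q defines it.

q → □◇q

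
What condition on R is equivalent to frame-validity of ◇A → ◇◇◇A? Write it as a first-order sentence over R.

This is a Sahlqvist (Geach-type) schema ◇^1□^0A → □^0◇^3A.
Minimal-valuation argument: fix x; take any y with xR^1y and any z with xR^0z. Set V(A) to the set of worlds R-reachable from y in exactly 0 steps. Then □^0A holds at y, so the antecedent holds at x; validity forces ◇^3A at z, giving a w with zR^3w and yR^0w.
First-order correspondent: ∀x ∀y (xRy → ∃w (y = w ∧ xR³w)).

∀x ∀y (xRy → ∃w (y = w ∧ xR³w))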